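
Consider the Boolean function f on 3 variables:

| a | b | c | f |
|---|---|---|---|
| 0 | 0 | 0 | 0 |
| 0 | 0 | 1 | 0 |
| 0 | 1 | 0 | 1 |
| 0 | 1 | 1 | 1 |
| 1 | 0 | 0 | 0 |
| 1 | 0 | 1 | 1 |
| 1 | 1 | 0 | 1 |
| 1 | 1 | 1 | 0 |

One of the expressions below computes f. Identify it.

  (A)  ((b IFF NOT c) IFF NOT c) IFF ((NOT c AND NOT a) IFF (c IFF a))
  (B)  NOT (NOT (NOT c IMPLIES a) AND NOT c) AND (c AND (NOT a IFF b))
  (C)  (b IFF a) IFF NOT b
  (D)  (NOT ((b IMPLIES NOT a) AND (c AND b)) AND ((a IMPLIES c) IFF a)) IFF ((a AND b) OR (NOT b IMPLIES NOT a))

A

(B) disagrees with f on (0,1,0) (formula → 0, table → 1); rule it out.
(C) disagrees with f on (0,0,0) (formula → 1, table → 0); rule it out.
(D) disagrees with f on (0,1,0) (formula → 0, table → 1); rule it out.
That leaves (A). Evaluating it on every row reproduces the table of f exactly.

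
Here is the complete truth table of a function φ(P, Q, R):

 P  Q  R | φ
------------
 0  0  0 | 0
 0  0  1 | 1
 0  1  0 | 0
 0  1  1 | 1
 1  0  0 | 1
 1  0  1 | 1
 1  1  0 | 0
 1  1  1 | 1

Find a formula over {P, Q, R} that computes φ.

φ(P, Q, R) = ~((((~P & ~Q) & ~R) | ((~P & Q) & ~R)) | ((P & Q) & ~R))

The 0-rows are (0,0,0), (0,1,0), (1,1,0). Take each as a conjunction (¬P·¬Q·¬R, ¬P·Q·¬R, P·Q·¬R), form their disjunction, and complement — that gives a formula that is 1 everywhere φ is.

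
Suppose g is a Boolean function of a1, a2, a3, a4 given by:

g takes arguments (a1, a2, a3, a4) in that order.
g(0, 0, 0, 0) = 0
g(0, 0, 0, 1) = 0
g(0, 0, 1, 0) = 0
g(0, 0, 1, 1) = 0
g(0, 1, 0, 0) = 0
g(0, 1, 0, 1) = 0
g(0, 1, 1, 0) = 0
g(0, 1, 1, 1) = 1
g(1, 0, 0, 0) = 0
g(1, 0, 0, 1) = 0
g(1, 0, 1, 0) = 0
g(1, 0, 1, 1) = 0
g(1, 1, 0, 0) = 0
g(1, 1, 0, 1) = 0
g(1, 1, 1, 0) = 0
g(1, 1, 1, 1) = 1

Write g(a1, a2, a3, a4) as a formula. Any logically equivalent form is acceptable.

g(a1, a2, a3, a4) = (((a1' · a2) · a3) · a4) + (((a1 · a2) · a3) · a4)

g=1 on 2 inputs: (0,1,1,1), (1,1,1,1). Reading each as a conjunction of literals (¬a1·a2·a3·a4, a1·a2·a3·a4) and taking the OR gives the canonical DNF.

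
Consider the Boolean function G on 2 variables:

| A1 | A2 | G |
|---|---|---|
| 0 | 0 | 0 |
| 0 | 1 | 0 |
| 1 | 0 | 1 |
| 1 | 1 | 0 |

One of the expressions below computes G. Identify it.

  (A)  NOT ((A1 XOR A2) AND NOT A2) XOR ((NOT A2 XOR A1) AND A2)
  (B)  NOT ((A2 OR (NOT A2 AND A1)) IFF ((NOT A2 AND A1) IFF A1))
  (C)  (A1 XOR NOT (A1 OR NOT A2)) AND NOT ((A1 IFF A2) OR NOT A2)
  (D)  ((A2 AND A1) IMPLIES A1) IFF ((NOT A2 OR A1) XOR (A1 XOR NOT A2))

(A) disagrees with G on (0,0) (formula → 1, table → 0); rule it out.
(B) disagrees with G on (0,0) (formula → 1, table → 0); rule it out.
(C) disagrees with G on (0,1) (formula → 1, table → 0); rule it out.
Only (D) survives; checking it on all 4 rows confirms it matches G.

D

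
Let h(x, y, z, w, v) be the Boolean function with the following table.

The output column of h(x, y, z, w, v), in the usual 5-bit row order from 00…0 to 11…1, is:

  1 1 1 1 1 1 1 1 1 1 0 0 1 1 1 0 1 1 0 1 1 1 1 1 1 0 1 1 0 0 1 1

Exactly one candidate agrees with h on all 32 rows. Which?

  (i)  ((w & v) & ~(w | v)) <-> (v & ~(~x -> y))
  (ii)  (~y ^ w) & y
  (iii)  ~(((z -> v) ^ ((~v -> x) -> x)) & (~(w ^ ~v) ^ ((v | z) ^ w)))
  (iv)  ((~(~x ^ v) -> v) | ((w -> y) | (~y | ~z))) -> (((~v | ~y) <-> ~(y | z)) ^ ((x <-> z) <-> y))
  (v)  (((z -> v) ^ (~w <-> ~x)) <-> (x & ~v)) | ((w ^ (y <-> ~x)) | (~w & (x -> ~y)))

(i) disagrees with h on (0,0,0,0,1) (formula → 0, table → 1); rule it out.
(ii) disagrees with h on (0,0,0,0,0) (formula → 0, table → 1); rule it out.
(iii) disagrees with h on (0,0,1,0,0) (formula → 0, table → 1); rule it out.
(iv) disagrees with h on (0,1,0,0,1) (formula → 0, table → 1); rule it out.
That leaves (v). Evaluating it on every row reproduces the table of h exactly.

v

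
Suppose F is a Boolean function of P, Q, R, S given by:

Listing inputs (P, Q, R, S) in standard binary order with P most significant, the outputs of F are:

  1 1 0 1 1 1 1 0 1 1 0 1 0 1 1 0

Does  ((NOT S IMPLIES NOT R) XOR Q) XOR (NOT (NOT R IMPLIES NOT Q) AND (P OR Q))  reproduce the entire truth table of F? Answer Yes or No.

No

Check the formula against F row by row:
  P=0, Q=0, R=0, S=0: formula gives 1, F = 1 ✓
  P=0, Q=0, R=0, S=1: formula gives 1, F = 1 ✓
  P=0, Q=0, R=1, S=0: formula gives 0, F = 0 ✓
  P=0, Q=0, R=1, S=1: formula gives 1, F = 1 ✓
  …
  P=1, Q=1, R=0, S=0: formula gives 1, but F = 0 ✗
A single disagreement suffices: at (1,1,0,0) they differ, so the formula does not compute F.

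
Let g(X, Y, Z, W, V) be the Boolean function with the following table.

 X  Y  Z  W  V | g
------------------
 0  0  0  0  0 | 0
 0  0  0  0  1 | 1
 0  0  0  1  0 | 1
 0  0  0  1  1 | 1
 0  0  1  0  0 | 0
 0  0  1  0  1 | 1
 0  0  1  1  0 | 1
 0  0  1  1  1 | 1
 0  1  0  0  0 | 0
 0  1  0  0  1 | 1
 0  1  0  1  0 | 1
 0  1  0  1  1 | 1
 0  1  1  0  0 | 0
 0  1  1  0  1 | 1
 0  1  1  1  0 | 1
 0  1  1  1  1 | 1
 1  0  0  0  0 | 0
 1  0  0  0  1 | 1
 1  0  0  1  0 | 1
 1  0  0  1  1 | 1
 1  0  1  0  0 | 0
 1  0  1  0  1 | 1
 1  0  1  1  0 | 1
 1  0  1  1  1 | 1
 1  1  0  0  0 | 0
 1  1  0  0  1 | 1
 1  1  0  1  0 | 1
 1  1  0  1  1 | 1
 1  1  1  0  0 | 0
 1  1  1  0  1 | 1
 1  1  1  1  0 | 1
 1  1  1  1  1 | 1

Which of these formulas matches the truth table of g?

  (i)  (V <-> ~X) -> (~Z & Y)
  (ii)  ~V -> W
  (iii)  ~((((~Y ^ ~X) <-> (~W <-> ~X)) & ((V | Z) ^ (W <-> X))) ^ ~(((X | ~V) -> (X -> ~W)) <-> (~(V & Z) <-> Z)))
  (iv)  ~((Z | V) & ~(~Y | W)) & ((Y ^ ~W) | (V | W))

(i) disagrees with g on (0,0,0,0,0) (formula → 1, table → 0); rule it out.
(iii) disagrees with g on (0,0,0,0,1) (formula → 0, table → 1); rule it out.
(iv) disagrees with g on (0,0,0,0,0) (formula → 1, table → 0); rule it out.
(ii) is the remaining candidate, and it agrees with g on all 32 inputs.

ii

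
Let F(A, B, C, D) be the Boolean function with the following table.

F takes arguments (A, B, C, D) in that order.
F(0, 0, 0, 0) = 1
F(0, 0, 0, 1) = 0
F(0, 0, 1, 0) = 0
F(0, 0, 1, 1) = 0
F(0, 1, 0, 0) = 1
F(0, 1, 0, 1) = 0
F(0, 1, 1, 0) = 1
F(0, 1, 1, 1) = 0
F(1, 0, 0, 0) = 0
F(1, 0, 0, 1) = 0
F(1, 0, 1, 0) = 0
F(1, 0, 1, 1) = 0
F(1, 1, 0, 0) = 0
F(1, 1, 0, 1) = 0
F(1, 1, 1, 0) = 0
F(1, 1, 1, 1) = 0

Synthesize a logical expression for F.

The 1-rows are (0,0,0,0), (0,1,0,0), (0,1,1,0). Each contributes one minterm — ¬A·¬B·¬C·¬D; ¬A·B·¬C·¬D; ¬A·B·C·¬D — and their disjunction is a sum-of-products form of F.

F(A, B, C, D) = ((((NOT A AND NOT B) AND NOT C) AND NOT D) OR (((NOT A AND B) AND NOT C) AND NOT D)) OR (((NOT A AND B) AND C) AND NOT D)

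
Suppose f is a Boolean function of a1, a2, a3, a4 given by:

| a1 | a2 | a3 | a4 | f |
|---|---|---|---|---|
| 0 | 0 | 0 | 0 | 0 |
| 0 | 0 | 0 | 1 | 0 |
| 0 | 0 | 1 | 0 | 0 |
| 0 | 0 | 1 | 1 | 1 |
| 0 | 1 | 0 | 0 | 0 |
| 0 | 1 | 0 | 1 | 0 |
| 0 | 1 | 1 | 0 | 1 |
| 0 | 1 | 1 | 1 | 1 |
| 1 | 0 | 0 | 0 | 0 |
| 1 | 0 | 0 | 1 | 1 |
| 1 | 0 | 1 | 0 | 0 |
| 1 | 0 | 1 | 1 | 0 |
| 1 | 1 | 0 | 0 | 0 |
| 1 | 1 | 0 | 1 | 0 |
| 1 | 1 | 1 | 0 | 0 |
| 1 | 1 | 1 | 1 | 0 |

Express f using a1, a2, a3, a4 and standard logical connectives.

f(a1, a2, a3, a4) = (((((NOT a1 AND NOT a2) AND a3) AND a4) OR (((NOT a1 AND a2) AND a3) AND NOT a4)) OR (((NOT a1 AND a2) AND a3) AND a4)) OR (((a1 AND NOT a2) AND NOT a3) AND a4)

f=1 on 4 inputs: (0,0,1,1), (0,1,1,0), (0,1,1,1), (1,0,0,1). Reading each as a conjunction of literals (¬a1·¬a2·a3·a4, ¬a1·a2·a3·¬a4, ¬a1·a2·a3·a4, a1·¬a2·¬a3·a4) and taking the OR gives the canonical DNF.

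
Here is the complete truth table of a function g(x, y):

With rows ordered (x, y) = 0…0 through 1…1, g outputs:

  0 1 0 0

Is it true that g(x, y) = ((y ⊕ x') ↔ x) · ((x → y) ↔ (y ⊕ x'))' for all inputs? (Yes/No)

Check the formula against g row by row:
  x=0, y=0: formula gives 0, g = 0 ✓
  x=0, y=1: formula gives 1, g = 1 ✓
  x=1, y=0: formula gives 0, g = 0 ✓
  x=1, y=1: formula gives 0, g = 0 ✓
Every row agrees, so the formula is equivalent.

Yes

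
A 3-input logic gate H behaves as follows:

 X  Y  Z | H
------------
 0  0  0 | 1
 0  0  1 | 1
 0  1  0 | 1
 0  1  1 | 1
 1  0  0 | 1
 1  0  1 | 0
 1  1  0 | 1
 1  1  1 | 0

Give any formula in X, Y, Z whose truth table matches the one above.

H(X, Y, Z) = ¬(((X ∧ ¬Y) ∧ Z) ∨ ((X ∧ Y) ∧ Z))

H is 0 on only 2 rows — (1,0,1), (1,1,1). Writing each as a minterm (X·¬Y·Z, X·Y·Z) and OR-ing them characterizes exactly where H=0, so H is the negation of that disjunction.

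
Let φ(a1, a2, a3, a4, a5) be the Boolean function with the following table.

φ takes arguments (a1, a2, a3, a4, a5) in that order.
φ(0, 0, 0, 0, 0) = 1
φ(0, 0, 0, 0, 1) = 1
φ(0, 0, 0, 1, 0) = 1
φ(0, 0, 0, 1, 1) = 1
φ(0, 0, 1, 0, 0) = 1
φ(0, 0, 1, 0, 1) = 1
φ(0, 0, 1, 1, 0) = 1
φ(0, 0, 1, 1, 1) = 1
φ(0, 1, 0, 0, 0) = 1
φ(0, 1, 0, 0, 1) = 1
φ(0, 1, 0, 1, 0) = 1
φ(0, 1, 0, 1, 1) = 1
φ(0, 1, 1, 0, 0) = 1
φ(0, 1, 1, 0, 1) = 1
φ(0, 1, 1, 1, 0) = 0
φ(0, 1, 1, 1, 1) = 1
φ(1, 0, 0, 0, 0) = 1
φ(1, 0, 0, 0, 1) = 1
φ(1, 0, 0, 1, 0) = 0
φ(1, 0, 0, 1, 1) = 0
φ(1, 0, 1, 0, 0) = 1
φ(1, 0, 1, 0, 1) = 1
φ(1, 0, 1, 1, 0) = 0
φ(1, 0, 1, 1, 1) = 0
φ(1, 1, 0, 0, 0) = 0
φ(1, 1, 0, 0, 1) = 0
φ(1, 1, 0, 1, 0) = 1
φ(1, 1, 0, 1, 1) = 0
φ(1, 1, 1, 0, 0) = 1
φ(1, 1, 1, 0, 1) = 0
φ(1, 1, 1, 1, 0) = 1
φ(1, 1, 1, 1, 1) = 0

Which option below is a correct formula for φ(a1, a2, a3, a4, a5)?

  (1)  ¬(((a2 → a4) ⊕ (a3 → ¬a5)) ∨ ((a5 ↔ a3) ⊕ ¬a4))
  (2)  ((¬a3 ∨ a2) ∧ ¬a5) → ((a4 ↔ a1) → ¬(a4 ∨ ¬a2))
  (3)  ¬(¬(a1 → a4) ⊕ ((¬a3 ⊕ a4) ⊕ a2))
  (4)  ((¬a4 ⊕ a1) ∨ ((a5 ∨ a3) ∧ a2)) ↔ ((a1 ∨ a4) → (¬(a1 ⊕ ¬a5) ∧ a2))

4

(1) disagrees with φ on (0,0,0,0,1) (formula → 0, table → 1); rule it out.
(2) disagrees with φ on (0,0,0,0,0) (formula → 0, table → 1); rule it out.
(3) disagrees with φ on (0,0,0,0,0) (formula → 0, table → 1); rule it out.
Only (4) survives; checking it on all 32 rows confirms it matches φ.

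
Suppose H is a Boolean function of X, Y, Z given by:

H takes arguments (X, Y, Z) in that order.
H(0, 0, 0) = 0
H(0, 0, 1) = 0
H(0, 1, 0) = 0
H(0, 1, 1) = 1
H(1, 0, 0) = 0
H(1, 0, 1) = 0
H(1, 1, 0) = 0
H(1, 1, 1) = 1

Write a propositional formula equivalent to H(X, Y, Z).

H(X, Y, Z) = ((¬X ∧ Y) ∧ Z) ∨ ((X ∧ Y) ∧ Z)

The 1-rows are (0,1,1), (1,1,1). Each contributes one minterm — ¬X·Y·Z; X·Y·Z — and their disjunction is a sum-of-products form of H.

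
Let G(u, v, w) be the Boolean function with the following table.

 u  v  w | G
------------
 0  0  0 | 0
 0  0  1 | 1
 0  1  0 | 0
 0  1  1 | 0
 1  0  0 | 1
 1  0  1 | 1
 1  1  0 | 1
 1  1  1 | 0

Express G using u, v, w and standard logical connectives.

The 1-rows are (0,0,1), (1,0,0), (1,0,1), (1,1,0). Each contributes one minterm — ¬u·¬v·w; u·¬v·¬w; u·¬v·w; u·v·¬w — and their disjunction is a sum-of-products form of G.

G(u, v, w) = ((((u' · v') · w) + ((u · v') · w')) + ((u · v') · w)) + ((u · v) · w')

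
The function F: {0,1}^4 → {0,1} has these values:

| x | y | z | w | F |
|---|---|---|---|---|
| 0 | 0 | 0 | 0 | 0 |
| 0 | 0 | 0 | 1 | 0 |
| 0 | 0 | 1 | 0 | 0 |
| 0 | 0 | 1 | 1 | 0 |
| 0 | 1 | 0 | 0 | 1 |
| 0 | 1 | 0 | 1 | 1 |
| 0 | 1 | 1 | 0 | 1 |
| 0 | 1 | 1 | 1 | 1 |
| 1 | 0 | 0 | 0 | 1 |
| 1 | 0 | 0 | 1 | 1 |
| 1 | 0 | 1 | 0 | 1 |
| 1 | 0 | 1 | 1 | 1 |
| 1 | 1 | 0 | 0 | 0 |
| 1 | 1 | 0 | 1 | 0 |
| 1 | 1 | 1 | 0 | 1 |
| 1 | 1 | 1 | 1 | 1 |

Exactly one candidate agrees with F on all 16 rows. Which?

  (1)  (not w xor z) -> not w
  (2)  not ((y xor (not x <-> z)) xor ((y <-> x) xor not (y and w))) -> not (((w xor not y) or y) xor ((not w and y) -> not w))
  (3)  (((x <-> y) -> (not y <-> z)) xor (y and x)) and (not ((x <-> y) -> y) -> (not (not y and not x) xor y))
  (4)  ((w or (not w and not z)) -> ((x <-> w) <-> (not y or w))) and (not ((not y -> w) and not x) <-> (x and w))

(1): at (0,0,0,0) it gives 1, but F = 0 — eliminated.
(2): at (0,0,0,0) it gives 1, but F = 0 — eliminated.
(4): at (0,1,0,0) it gives 0, but F = 1 — eliminated.
That leaves (3). Evaluating it on every row reproduces the table of F exactly.

3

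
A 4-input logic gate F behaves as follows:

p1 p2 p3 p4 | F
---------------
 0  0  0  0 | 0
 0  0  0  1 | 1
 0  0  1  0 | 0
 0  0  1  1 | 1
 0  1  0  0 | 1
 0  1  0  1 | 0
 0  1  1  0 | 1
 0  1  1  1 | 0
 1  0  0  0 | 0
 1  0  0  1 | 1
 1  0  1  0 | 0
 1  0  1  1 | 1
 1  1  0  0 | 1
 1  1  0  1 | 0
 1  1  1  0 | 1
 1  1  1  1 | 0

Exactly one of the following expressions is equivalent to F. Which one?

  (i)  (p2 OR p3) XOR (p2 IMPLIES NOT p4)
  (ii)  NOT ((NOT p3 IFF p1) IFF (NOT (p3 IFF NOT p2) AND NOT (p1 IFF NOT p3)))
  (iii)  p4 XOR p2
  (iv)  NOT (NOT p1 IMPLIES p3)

(i) fails at (0,0,0,0): the formula yields 1, F is 0.
(ii) fails at (0,0,0,0): the formula yields 1, F is 0.
(iv) fails at (0,0,0,0): the formula yields 1, F is 0.
(iii) is the remaining candidate, and it agrees with F on all 16 inputs.

iii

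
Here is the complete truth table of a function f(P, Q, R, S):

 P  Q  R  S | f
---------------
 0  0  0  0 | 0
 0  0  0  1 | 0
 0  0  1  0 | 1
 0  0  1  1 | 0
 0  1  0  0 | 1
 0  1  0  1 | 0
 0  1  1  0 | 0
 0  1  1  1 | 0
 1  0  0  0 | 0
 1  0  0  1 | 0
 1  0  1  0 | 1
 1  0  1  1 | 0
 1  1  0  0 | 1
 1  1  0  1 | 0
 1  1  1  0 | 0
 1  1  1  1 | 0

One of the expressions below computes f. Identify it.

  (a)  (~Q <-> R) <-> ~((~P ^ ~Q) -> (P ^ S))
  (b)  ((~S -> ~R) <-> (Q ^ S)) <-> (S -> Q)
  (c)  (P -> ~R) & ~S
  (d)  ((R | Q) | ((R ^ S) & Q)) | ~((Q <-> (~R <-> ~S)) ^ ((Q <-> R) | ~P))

(a) disagrees with f on (0,0,0,0) (formula → 1, table → 0); rule it out.
(c) disagrees with f on (0,0,0,0) (formula → 1, table → 0); rule it out.
(d) disagrees with f on (0,0,0,1) (formula → 1, table → 0); rule it out.
(b) is the remaining candidate, and it agrees with f on all 16 inputs.

b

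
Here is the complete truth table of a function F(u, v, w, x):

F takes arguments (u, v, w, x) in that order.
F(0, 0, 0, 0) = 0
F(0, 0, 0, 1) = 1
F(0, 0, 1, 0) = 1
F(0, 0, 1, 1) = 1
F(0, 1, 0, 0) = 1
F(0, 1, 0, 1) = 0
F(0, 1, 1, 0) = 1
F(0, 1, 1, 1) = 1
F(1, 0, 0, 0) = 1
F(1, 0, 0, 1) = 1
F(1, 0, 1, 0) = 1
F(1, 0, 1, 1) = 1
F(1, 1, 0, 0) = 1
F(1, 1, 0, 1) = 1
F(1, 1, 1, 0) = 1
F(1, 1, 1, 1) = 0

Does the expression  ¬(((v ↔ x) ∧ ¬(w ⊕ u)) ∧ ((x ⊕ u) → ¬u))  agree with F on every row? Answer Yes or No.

Yes

Test each input against both F and the formula:
  u=0, v=0, w=0, x=0: formula gives 0, F = 0 ✓
  u=0, v=0, w=0, x=1: formula gives 1, F = 1 ✓
  u=0, v=0, w=1, x=0: formula gives 1, F = 1 ✓
  u=0, v=0, w=1, x=1: formula gives 1, F = 1 ✓
  …and likewise for the remaining 12 rows.
Every row agrees, so the formula is equivalent.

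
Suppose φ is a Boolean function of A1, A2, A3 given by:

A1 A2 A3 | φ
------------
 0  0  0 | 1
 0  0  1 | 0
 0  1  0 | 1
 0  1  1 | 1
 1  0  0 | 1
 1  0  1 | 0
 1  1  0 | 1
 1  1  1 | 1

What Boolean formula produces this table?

φ(A1, A2, A3) = ¬(((¬A1 ∧ ¬A2) ∧ A3) ∨ ((A1 ∧ ¬A2) ∧ A3))

There are just 2 zero rows: (0,0,1), (1,0,1). Their minterms are ¬A1·¬A2·A3, A1·¬A2·A3; the OR of those covers precisely the 0-outputs, and negating it yields φ.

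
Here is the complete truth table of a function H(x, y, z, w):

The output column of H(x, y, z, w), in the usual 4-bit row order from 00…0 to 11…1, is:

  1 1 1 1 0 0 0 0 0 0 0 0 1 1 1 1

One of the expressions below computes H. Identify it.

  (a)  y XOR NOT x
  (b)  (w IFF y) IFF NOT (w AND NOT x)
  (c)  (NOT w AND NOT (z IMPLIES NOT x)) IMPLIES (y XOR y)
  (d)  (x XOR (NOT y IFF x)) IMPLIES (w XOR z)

(b): at (1,0,0,0) it gives 1, but H = 0 — eliminated.
(c): at (0,1,0,0) it gives 1, but H = 0 — eliminated.
(d): at (0,1,0,1) it gives 1, but H = 0 — eliminated.
Only (a) survives; checking it on all 16 rows confirms it matches H.

a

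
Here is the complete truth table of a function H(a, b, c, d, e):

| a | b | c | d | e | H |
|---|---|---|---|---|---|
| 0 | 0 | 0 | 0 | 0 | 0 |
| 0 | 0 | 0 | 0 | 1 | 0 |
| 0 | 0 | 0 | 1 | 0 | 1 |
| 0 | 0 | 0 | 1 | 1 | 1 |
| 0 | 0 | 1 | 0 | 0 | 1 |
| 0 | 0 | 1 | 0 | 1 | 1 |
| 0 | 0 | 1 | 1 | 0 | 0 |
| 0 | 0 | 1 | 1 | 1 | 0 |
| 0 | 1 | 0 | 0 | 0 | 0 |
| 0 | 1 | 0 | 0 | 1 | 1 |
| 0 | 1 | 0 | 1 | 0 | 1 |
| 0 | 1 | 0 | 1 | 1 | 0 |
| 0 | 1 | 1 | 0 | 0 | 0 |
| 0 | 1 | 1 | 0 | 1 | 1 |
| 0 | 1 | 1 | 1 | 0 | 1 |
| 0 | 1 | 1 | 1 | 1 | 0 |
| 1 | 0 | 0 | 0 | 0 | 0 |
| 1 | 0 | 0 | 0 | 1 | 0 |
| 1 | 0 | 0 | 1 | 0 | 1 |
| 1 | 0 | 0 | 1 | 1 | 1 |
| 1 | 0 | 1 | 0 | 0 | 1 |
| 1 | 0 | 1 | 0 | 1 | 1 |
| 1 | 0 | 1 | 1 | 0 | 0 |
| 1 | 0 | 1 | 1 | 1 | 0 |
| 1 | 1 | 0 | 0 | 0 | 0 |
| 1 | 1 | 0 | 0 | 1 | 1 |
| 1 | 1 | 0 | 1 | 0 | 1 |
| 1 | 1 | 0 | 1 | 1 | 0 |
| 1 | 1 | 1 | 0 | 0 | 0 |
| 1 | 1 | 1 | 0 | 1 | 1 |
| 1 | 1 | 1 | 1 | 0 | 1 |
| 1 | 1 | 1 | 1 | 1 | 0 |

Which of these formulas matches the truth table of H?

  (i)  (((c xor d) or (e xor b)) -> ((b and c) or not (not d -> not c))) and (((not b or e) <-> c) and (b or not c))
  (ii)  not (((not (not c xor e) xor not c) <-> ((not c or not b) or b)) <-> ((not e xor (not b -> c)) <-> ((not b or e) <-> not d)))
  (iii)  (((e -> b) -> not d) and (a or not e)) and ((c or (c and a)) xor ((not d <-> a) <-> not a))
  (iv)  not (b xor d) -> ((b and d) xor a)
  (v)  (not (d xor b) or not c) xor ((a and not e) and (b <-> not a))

ii

(i): at (0,0,0,1,0) it gives 0, but H = 1 — eliminated.
(iii): at (0,0,0,1,0) it gives 0, but H = 1 — eliminated.
(iv): at (0,0,1,0,0) it gives 0, but H = 1 — eliminated.
(v): at (0,0,0,0,0) it gives 1, but H = 0 — eliminated.
That leaves (ii). Evaluating it on every row reproduces the table of H exactly.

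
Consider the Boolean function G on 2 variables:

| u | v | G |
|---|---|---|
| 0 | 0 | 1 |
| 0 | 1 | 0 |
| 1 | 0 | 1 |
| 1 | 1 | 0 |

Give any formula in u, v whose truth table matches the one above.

The output is the negation of v.

G(u, v) = v'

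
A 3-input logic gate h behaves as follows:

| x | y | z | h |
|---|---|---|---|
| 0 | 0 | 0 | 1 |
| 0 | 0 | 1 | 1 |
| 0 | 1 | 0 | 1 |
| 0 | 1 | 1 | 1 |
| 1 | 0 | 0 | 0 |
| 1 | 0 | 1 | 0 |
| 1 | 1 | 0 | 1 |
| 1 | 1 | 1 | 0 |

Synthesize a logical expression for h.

The 0-rows are (1,0,0), (1,0,1), (1,1,1). Take each as a conjunction (x·¬y·¬z, x·¬y·z, x·y·z), form their disjunction, and complement — that gives a formula that is 1 everywhere h is.

h(x, y, z) = NOT ((((x AND NOT y) AND NOT z) OR ((x AND NOT y) AND z)) OR ((x AND y) AND z))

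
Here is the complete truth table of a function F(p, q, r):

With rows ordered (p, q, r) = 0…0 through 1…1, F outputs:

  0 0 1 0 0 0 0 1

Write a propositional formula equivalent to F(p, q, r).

F(p, q, r) = ((not p and q) and not r) or ((p and q) and r)

The 1-rows are (0,1,0), (1,1,1). Each contributes one minterm — ¬p·q·¬r; p·q·r — and their disjunction is a sum-of-products form of F.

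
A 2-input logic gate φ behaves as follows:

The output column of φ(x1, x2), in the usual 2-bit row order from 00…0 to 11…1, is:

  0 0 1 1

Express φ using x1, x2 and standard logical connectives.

The output simply equals x1.

φ(x1, x2) = x1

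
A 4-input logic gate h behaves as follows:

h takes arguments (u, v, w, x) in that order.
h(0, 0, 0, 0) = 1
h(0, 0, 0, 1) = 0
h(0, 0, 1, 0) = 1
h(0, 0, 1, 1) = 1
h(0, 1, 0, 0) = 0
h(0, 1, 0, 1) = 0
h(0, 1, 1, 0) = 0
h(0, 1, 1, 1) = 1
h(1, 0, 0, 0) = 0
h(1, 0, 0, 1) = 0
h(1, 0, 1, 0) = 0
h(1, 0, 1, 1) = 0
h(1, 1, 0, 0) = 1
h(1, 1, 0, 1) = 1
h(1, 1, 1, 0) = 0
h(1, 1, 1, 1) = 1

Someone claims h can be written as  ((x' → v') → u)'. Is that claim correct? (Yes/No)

No

Test each input against both h and the formula:
  u=0, v=0, w=0, x=0: formula gives 1, h = 1 ✓
  u=0, v=0, w=0, x=1: formula gives 1, but h = 0 ✗
A single disagreement suffices: at (0,0,0,1) they differ, so the formula does not compute h.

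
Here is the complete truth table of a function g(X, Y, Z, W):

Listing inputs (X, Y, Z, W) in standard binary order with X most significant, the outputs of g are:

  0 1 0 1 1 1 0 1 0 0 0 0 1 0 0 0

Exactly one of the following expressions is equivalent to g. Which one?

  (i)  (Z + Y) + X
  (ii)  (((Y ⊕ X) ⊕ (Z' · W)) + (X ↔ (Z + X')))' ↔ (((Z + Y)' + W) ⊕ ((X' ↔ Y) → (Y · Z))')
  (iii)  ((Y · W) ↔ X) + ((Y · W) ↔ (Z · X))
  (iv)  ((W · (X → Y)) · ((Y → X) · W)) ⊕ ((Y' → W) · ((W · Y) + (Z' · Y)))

(i) disagrees with g on (0,0,0,1) (formula → 0, table → 1); rule it out.
(ii) disagrees with g on (0,0,0,0) (formula → 1, table → 0); rule it out.
(iii) disagrees with g on (0,0,0,0) (formula → 1, table → 0); rule it out.
Only (iv) survives; checking it on all 16 rows confirms it matches g.

iv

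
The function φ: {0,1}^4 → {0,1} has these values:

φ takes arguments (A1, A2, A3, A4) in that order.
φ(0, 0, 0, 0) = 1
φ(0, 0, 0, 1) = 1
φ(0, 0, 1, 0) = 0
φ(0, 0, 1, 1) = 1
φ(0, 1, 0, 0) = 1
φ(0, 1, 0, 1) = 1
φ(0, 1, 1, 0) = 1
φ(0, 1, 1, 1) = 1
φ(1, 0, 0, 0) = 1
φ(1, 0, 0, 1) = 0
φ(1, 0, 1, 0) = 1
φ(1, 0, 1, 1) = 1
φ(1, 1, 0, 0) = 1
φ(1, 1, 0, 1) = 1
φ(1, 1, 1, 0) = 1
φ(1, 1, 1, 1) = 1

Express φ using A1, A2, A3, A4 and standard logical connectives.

φ(A1, A2, A3, A4) = ~((((~A1 & ~A2) & A3) & ~A4) | (((A1 & ~A2) & ~A3) & A4))

φ is 0 on only 2 rows — (0,0,1,0), (1,0,0,1). Writing each as a minterm (¬A1·¬A2·A3·¬A4, A1·¬A2·¬A3·A4) and OR-ing them characterizes exactly where φ=0, so φ is the negation of that disjunction.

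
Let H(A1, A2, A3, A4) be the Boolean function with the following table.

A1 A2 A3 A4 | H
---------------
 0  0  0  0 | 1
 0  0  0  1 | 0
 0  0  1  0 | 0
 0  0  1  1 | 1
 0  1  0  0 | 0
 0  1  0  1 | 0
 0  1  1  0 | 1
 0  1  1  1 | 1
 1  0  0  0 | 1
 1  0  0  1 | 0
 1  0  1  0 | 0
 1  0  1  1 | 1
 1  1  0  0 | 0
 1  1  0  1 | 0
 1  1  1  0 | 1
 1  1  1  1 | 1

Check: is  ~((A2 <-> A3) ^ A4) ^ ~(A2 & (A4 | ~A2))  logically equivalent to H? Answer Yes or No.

Yes

Evaluate ~((A2 <-> A3) ^ A4) ^ ~(A2 & (A4 | ~A2)) on each row and compare to H:
  A1=0, A2=0, A3=0, A4=0: formula gives 1, H = 1 ✓
  A1=0, A2=0, A3=0, A4=1: formula gives 0, H = 0 ✓
  A1=0, A2=0, A3=1, A4=0: formula gives 0, H = 0 ✓
  A1=0, A2=0, A3=1, A4=1: formula gives 1, H = 1 ✓
  …and likewise for the remaining 12 rows.
Every row agrees, so the formula is equivalent.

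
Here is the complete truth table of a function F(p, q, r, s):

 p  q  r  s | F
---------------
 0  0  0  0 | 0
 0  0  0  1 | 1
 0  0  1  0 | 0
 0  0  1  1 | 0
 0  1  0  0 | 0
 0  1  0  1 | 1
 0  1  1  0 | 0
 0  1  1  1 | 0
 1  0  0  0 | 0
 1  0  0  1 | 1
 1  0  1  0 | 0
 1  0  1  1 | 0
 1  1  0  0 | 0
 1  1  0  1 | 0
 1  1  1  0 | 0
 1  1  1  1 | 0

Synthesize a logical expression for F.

The 1-rows are (0,0,0,1), (0,1,0,1), (1,0,0,1). Each contributes one minterm — ¬p·¬q·¬r·s; ¬p·q·¬r·s; p·¬q·¬r·s — and their disjunction is a sum-of-products form of F.

F(p, q, r, s) = ((((not p and not q) and not r) and s) or (((not p and q) and not r) and s)) or (((p and not q) and not r) and s)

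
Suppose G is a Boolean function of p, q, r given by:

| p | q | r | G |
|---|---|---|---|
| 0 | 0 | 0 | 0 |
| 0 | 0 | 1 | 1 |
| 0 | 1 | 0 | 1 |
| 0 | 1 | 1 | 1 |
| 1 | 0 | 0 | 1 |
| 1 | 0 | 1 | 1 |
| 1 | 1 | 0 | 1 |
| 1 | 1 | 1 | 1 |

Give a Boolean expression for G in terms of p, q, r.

The output is 1 whenever at least one input is 1 — the OR of all inputs.

G(p, q, r) = (p + q) + r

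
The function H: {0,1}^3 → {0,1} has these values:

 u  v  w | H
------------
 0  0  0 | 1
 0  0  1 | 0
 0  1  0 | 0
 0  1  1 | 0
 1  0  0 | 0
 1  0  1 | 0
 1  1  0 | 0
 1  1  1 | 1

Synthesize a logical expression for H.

H(u, v, w) = ((not u and not v) and not w) or ((u and v) and w)

Collect the rows where H=1 — (0,0,0), (1,1,1) — and write one minterm per row: ¬u·¬v·¬w, u·v·w. Their union (logical OR) reproduces the table exactly.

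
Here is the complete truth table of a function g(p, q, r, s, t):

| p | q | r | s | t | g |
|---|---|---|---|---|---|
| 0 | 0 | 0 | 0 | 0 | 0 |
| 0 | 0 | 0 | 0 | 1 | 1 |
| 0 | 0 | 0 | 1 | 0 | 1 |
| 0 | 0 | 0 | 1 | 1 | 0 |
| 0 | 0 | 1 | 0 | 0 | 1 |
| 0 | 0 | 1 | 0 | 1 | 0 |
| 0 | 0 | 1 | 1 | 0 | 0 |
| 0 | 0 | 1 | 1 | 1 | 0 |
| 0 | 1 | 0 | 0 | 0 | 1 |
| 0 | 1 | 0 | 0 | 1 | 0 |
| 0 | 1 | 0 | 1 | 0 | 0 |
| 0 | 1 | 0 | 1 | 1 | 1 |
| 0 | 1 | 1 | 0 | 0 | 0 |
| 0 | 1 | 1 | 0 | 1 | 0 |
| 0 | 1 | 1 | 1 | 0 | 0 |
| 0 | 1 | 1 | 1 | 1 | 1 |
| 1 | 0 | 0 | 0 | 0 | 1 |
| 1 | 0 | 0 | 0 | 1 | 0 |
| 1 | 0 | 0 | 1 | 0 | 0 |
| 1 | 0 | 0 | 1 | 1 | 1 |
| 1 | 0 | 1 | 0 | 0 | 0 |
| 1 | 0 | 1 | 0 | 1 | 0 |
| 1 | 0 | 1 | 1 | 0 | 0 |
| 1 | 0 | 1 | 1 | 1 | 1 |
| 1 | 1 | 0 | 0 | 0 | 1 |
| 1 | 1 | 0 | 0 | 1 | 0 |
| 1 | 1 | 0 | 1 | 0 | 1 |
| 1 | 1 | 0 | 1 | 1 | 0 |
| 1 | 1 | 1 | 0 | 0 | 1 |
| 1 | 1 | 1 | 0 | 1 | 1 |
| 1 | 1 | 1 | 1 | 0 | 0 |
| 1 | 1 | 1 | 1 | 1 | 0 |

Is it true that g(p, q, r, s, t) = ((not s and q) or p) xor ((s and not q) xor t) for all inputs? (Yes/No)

No

Test each input against both g and the formula:
  p=0, q=0, r=0, s=0, t=0: formula gives 0, g = 0 ✓
  p=0, q=0, r=0, s=0, t=1: formula gives 1, g = 1 ✓
  p=0, q=0, r=0, s=1, t=0: formula gives 1, g = 1 ✓
  p=0, q=0, r=0, s=1, t=1: formula gives 0, g = 0 ✓
  p=0, q=0, r=1, s=0, t=0: formula gives 0, but g = 1 ✗
A single disagreement suffices: at (0,0,1,0,0) they differ, so the formula does not compute g.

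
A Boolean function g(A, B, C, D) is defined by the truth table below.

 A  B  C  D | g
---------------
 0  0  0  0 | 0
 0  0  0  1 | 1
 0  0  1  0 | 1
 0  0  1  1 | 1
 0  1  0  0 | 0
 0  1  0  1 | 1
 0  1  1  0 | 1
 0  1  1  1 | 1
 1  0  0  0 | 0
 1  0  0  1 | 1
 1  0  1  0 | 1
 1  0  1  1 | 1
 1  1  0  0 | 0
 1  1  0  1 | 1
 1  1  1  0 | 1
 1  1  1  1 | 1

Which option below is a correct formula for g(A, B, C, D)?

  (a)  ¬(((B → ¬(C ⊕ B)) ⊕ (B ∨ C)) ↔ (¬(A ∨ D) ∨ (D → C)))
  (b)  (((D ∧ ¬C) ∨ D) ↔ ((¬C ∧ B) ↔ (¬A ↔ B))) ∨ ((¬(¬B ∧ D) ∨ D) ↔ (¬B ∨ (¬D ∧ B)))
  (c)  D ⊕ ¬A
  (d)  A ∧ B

a

(b) fails at (0,0,0,0): the formula yields 1, g is 0.
(c) fails at (0,0,0,0): the formula yields 1, g is 0.
(d) fails at (0,0,0,1): the formula yields 0, g is 1.
Only (a) survives; checking it on all 16 rows confirms it matches g.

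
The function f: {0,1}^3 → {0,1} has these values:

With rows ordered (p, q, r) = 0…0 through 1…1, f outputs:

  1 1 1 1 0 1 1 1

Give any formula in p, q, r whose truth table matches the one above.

f is 0 on exactly one input, (1,0,0), whose minterm is p·¬q·¬r. So f is the negation of that single conjunction.

f(p, q, r) = ¬((p ∧ ¬q) ∧ ¬r)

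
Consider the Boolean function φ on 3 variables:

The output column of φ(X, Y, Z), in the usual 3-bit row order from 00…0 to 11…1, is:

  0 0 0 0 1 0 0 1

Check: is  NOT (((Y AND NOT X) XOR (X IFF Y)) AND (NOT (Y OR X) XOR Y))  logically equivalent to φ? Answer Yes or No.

Test each input against both φ and the formula:
  X=0, Y=0, Z=0: formula gives 0, φ = 0 ✓
  X=0, Y=0, Z=1: formula gives 0, φ = 0 ✓
  X=0, Y=1, Z=0: formula gives 0, φ = 0 ✓
  X=0, Y=1, Z=1: formula gives 0, φ = 0 ✓
  X=1, Y=0, Z=0: formula gives 1, φ = 1 ✓
  X=1, Y=0, Z=1: formula gives 1, but φ = 0 ✗
Since they disagree at (1,0,1), the expression is not a correct formula for φ.

No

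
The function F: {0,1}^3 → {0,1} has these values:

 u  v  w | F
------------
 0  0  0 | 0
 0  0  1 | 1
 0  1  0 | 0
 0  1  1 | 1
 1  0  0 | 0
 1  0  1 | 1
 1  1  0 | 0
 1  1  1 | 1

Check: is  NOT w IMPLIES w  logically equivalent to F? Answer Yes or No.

Yes

Evaluate NOT w IMPLIES w on each row and compare to F:
  u=0, v=0, w=0: formula gives 0, F = 0 ✓
  u=0, v=0, w=1: formula gives 1, F = 1 ✓
  u=0, v=1, w=0: formula gives 0, F = 0 ✓
  u=0, v=1, w=1: formula gives 1, F = 1 ✓
  u=1, v=0, w=0: formula gives 0, F = 0 ✓
  … (the remaining 3 rows also agree.)
Every row agrees, so the formula is equivalent.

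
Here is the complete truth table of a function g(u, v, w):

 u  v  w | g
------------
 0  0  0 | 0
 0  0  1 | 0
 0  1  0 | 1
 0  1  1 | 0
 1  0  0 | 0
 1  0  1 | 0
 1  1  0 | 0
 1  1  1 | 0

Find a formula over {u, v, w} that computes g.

g is 1 on exactly one input, (0,1,0), whose minterm is ¬u·v·¬w. So g is just that conjunction.

g(u, v, w) = (¬u ∧ v) ∧ ¬w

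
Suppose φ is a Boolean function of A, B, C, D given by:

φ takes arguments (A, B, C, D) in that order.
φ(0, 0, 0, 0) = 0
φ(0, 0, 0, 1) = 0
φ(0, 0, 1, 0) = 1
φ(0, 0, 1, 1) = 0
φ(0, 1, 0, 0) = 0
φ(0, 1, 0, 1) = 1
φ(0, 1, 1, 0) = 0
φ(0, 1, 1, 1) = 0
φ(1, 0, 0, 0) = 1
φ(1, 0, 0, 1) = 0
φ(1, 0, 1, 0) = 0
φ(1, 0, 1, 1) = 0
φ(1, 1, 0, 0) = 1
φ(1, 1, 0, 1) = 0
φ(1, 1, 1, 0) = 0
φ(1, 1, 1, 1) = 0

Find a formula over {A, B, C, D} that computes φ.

φ(A, B, C, D) = (((((A' · B') · C) · D') + (((A' · B) · C') · D)) + (((A · B') · C') · D')) + (((A · B) · C') · D')

φ=1 on 4 inputs: (0,0,1,0), (0,1,0,1), (1,0,0,0), (1,1,0,0). Reading each as a conjunction of literals (¬A·¬B·C·¬D, ¬A·B·¬C·D, A·¬B·¬C·¬D, A·B·¬C·¬D) and taking the OR gives the canonical DNF.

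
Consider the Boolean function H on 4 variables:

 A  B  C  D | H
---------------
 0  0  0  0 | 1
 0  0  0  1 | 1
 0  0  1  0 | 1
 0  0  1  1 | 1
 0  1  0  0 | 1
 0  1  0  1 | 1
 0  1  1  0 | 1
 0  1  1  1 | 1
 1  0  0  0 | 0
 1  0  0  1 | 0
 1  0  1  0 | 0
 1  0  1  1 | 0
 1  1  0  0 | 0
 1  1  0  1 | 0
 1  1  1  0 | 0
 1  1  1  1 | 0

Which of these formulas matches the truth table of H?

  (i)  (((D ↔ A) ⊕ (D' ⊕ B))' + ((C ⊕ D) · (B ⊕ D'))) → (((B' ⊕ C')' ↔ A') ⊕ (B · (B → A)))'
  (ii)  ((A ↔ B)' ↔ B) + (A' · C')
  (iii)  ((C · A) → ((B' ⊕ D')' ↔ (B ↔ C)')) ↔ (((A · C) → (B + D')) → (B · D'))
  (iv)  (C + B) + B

ii

(i) fails at (0,0,0,0): the formula yields 0, H is 1.
(iii) fails at (0,0,0,0): the formula yields 0, H is 1.
(iv) fails at (0,0,0,0): the formula yields 0, H is 1.
(ii) is the remaining candidate, and it agrees with H on all 16 inputs.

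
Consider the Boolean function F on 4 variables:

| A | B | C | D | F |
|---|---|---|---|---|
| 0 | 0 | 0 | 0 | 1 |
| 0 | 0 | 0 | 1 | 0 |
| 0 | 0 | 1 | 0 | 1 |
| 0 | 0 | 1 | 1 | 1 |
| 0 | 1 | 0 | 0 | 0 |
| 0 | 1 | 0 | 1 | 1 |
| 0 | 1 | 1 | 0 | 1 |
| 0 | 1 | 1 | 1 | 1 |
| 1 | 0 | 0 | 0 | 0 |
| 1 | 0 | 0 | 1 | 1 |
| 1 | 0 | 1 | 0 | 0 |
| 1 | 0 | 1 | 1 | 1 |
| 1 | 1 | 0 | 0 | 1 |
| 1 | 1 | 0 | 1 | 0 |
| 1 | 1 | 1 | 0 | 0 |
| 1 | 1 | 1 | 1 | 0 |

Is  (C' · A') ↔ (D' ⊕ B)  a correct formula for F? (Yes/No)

No

Evaluate (C' · A') ↔ (D' ⊕ B) on each row and compare to F:
  A=0, B=0, C=0, D=0: formula gives 1, F = 1 ✓
  A=0, B=0, C=0, D=1: formula gives 0, F = 0 ✓
  A=0, B=0, C=1, D=0: formula gives 0, but F = 1 ✗
Since they disagree at (0,0,1,0), the expression is not a correct formula for F.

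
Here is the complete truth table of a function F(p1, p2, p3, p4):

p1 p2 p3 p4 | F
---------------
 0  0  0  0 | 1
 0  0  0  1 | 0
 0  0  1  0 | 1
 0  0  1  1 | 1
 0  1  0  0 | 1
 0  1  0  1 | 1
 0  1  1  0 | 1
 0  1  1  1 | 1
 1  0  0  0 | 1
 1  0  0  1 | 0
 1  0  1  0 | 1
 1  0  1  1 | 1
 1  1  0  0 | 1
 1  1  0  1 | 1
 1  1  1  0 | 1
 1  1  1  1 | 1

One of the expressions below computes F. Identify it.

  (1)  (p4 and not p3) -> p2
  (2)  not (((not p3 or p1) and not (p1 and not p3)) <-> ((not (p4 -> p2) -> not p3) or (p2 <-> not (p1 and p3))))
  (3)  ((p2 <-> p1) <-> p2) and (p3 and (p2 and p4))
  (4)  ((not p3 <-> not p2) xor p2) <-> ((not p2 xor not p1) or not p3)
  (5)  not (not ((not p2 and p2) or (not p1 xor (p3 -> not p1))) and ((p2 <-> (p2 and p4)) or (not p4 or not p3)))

1

(2) disagrees with F on (0,0,0,0) (formula → 0, table → 1); rule it out.
(3) disagrees with F on (0,0,0,0) (formula → 0, table → 1); rule it out.
(4) disagrees with F on (0,0,0,1) (formula → 1, table → 0); rule it out.
(5) disagrees with F on (0,0,0,0) (formula → 0, table → 1); rule it out.
(1) is the remaining candidate, and it agrees with F on all 16 inputs.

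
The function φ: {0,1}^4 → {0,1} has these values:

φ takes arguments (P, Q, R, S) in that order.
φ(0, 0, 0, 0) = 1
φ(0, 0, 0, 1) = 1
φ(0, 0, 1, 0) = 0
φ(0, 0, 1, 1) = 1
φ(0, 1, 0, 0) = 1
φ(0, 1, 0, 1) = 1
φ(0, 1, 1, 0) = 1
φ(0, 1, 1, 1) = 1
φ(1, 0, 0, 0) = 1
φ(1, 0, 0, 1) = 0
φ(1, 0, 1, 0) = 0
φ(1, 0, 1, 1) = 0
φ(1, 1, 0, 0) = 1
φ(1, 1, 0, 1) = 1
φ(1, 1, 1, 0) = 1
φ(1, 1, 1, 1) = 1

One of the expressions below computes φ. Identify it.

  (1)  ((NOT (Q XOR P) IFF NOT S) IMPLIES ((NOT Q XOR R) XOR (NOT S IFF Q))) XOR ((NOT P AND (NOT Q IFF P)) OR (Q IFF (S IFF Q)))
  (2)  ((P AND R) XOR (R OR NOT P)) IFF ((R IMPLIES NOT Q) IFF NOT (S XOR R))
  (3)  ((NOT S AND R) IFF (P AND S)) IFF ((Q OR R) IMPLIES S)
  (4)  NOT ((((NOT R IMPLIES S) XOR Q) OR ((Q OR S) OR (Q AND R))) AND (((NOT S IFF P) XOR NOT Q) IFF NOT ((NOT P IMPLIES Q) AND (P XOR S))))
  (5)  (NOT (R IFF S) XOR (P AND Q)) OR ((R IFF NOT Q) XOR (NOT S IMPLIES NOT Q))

4

(1) disagrees with φ on (0,0,0,1) (formula → 0, table → 1); rule it out.
(2) disagrees with φ on (0,0,0,1) (formula → 0, table → 1); rule it out.
(3) disagrees with φ on (0,0,1,0) (formula → 1, table → 0); rule it out.
(5) disagrees with φ on (0,0,1,0) (formula → 1, table → 0); rule it out.
(4) is the remaining candidate, and it agrees with φ on all 16 inputs.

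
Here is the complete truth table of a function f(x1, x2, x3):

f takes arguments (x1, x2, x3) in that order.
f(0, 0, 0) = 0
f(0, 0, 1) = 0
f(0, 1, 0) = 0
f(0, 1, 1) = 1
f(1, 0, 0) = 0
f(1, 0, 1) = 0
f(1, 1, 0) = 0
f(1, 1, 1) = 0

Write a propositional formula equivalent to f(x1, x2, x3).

f(x1, x2, x3) = (not x1 and x2) and x3

Only row (0,1,1) gives 1. That row's minterm ¬x1·x2·x3 is f directly.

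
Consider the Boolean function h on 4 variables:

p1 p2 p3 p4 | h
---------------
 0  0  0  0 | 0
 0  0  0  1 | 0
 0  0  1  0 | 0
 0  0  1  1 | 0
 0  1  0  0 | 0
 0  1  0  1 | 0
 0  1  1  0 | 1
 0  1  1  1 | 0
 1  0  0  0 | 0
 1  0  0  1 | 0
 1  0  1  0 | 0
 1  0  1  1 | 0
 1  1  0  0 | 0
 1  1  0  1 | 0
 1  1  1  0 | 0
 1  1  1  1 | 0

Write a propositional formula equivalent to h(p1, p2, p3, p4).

h(p1, p2, p3, p4) = ((p1' · p2) · p3) · p4'

h is 1 on exactly one input, (0,1,1,0), whose minterm is ¬p1·p2·p3·¬p4. So h is just that conjunction.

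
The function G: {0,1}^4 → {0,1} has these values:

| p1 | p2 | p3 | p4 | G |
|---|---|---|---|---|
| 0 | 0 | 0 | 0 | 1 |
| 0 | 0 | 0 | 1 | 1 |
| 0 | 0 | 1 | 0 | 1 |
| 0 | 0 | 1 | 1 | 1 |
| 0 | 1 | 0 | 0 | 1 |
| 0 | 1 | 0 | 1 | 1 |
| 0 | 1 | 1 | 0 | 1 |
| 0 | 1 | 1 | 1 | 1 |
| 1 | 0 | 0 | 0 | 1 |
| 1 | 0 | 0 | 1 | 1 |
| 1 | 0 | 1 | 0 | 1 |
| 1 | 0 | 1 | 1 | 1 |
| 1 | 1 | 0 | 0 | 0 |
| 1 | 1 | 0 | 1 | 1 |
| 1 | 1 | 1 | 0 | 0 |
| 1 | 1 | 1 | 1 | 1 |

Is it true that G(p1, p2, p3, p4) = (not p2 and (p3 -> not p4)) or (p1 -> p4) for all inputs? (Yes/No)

Evaluate (not p2 and (p3 -> not p4)) or (p1 -> p4) on each row and compare to G:
  p1=0, p2=0, p3=0, p4=0: formula gives 1, G = 1 ✓
  p1=0, p2=0, p3=0, p4=1: formula gives 1, G = 1 ✓
  p1=0, p2=0, p3=1, p4=0: formula gives 1, G = 1 ✓
  p1=0, p2=0, p3=1, p4=1: formula gives 1, G = 1 ✓
  …and likewise for the remaining 12 rows.
No disagreement on any input; they are logically equivalent.

Yes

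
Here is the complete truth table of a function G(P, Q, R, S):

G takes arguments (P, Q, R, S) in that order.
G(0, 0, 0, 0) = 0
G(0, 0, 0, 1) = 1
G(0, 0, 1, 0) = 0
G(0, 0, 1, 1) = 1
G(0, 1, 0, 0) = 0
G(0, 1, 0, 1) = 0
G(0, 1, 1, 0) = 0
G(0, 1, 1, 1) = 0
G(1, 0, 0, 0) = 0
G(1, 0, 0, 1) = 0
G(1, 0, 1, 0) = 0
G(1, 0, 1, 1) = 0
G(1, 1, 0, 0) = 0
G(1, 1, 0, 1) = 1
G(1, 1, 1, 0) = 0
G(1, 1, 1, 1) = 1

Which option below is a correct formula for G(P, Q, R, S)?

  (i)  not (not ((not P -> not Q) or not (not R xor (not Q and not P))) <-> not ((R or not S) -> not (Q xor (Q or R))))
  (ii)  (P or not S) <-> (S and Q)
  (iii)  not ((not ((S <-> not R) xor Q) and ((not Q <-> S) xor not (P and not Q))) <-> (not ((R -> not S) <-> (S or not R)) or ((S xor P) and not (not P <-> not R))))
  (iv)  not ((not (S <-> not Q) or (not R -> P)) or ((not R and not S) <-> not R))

(i) fails at (0,0,0,1): the formula yields 0, G is 1.
(iii) fails at (0,0,0,0): the formula yields 1, G is 0.
(iv) fails at (0,0,1,1): the formula yields 0, G is 1.
Only (ii) survives; checking it on all 16 rows confirms it matches G.

ii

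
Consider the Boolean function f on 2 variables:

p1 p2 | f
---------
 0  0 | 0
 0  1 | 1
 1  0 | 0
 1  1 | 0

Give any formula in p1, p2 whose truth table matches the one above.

1 only at (0,1): NOT p1 AND p2.

f(p1, p2) = ~p1 & p2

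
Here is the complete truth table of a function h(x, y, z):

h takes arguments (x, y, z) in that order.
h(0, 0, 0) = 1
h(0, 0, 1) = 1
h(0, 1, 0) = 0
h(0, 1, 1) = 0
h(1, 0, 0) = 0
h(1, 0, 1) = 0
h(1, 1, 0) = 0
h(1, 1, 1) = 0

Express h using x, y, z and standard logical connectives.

h(x, y, z) = ((not x and not y) and not z) or ((not x and not y) and z)

The 1-rows are (0,0,0), (0,0,1). Each contributes one minterm — ¬x·¬y·¬z; ¬x·¬y·z — and their disjunction is a sum-of-products form of h.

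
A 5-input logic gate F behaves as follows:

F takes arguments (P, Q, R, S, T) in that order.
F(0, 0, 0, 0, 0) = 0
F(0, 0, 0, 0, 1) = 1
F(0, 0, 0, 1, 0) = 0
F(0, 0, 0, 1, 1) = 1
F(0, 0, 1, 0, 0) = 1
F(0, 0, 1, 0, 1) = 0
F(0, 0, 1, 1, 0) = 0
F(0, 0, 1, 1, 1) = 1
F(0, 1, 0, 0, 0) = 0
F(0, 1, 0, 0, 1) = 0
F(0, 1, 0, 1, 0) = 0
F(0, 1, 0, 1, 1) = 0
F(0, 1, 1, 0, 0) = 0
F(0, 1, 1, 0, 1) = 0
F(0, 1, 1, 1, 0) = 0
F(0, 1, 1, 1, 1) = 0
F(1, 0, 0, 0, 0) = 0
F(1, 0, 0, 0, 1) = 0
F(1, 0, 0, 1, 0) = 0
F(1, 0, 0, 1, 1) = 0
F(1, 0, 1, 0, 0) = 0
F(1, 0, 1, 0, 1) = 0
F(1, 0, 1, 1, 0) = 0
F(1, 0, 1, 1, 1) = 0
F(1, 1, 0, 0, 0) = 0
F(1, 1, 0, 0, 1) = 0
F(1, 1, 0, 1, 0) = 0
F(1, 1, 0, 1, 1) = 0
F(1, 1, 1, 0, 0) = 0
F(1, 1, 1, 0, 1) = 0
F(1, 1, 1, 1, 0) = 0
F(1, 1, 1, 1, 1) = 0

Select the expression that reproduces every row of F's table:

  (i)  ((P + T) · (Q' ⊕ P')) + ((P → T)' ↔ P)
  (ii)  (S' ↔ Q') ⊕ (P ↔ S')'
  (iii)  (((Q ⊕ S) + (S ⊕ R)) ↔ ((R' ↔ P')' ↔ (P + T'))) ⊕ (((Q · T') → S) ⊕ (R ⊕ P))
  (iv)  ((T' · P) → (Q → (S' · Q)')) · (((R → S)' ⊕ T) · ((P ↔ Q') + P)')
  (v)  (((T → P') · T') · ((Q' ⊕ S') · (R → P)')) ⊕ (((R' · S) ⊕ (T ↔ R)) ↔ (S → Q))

(i): at (0,0,0,0,0) it gives 1, but F = 0 — eliminated.
(ii): at (0,0,0,0,1) it gives 0, but F = 1 — eliminated.
(iii): at (0,0,0,1,0) it gives 1, but F = 0 — eliminated.
(v): at (0,0,0,0,0) it gives 1, but F = 0 — eliminated.
Only (iv) survives; checking it on all 32 rows confirms it matches F.

iv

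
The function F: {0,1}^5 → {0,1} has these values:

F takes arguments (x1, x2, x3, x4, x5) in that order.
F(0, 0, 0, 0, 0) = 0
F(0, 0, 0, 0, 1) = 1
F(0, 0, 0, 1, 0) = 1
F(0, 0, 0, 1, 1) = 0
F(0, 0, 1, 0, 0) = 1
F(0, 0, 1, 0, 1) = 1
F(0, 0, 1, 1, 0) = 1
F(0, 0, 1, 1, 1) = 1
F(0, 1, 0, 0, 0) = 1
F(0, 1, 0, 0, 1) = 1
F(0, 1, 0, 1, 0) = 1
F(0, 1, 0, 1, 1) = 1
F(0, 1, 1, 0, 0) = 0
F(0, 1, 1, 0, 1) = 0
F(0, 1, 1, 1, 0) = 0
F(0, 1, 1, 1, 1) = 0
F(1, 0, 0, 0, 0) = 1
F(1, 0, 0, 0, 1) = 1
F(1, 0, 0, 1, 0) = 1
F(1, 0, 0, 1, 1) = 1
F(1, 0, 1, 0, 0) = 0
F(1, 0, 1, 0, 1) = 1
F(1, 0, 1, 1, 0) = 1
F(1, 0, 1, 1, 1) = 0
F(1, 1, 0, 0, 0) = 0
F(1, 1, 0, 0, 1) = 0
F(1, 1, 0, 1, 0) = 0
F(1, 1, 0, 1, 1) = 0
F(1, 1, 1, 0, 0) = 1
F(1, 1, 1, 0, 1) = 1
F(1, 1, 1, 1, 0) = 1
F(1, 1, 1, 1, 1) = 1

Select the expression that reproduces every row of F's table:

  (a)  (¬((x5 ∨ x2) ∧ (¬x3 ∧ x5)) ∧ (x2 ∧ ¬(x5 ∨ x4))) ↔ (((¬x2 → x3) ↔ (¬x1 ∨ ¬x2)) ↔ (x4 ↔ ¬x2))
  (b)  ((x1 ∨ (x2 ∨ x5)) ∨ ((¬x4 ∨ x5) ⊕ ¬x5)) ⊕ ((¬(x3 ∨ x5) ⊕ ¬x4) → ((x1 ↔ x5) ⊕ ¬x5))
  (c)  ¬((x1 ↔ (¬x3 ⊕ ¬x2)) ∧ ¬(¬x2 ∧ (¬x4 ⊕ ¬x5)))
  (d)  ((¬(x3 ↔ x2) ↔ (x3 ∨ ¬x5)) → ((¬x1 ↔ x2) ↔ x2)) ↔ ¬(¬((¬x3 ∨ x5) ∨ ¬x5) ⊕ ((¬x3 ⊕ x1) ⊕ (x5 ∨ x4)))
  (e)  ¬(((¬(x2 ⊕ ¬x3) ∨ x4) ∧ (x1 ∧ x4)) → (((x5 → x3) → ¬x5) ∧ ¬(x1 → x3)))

(a): at (0,0,0,0,1) it gives 0, but F = 1 — eliminated.
(b): at (0,0,0,0,0) it gives 1, but F = 0 — eliminated.
(d): at (0,0,0,1,1) it gives 1, but F = 0 — eliminated.
(e): at (0,0,0,0,1) it gives 0, but F = 1 — eliminated.
Only (c) survives; checking it on all 32 rows confirms it matches F.

c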